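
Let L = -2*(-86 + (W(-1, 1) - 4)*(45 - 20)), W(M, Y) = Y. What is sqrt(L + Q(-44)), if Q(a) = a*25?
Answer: I*sqrt(778) ≈ 27.893*I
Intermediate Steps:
Q(a) = 25*a
L = 322 (L = -2*(-86 + (1 - 4)*(45 - 20)) = -2*(-86 - 3*25) = -2*(-86 - 75) = -2*(-161) = 322)
sqrt(L + Q(-44)) = sqrt(322 + 25*(-44)) = sqrt(322 - 1100) = sqrt(-778) = I*sqrt(778)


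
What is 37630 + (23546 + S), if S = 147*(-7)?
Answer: 60147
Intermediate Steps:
S = -1029
37630 + (23546 + S) = 37630 + (23546 - 1029) = 37630 + 22517 = 60147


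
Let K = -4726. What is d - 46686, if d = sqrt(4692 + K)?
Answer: -46686 + I*sqrt(34) ≈ -46686.0 + 5.831*I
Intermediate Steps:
d = I*sqrt(34) (d = sqrt(4692 - 4726) = sqrt(-34) = I*sqrt(34) ≈ 5.8309*I)
d - 46686 = I*sqrt(34) - 46686 = -46686 + I*sqrt(34)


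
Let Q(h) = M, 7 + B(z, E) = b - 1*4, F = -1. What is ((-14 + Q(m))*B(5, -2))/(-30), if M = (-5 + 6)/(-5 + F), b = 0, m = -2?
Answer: -187/36 ≈ -5.1944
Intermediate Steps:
B(z, E) = -11 (B(z, E) = -7 + (0 - 1*4) = -7 + (0 - 4) = -7 - 4 = -11)
M = -⅙ (M = (-5 + 6)/(-5 - 1) = 1/(-6) = 1*(-⅙) = -⅙ ≈ -0.16667)
Q(h) = -⅙
((-14 + Q(m))*B(5, -2))/(-30) = ((-14 - ⅙)*(-11))/(-30) = -85/6*(-11)*(-1/30) = (935/6)*(-1/30) = -187/36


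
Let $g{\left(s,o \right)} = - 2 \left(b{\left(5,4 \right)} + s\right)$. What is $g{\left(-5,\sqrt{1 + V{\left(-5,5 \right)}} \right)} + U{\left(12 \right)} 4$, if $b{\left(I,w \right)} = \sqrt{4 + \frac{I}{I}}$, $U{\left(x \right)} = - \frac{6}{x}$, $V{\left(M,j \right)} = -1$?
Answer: $8 - 2 \sqrt{5} \approx 3.5279$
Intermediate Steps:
$b{\left(I,w \right)} = \sqrt{5}$ ($b{\left(I,w \right)} = \sqrt{4 + 1} = \sqrt{5}$)
$g{\left(s,o \right)} = - 2 s - 2 \sqrt{5}$ ($g{\left(s,o \right)} = - 2 \left(\sqrt{5} + s\right) = - 2 \left(s + \sqrt{5}\right) = - 2 s - 2 \sqrt{5}$)
$g{\left(-5,\sqrt{1 + V{\left(-5,5 \right)}} \right)} + U{\left(12 \right)} 4 = \left(\left(-2\right) \left(-5\right) - 2 \sqrt{5}\right) + - \frac{6}{12} \cdot 4 = \left(10 - 2 \sqrt{5}\right) + \left(-6\right) \frac{1}{12} \cdot 4 = \left(10 - 2 \sqrt{5}\right) - 2 = 8 - 2 \sqrt{5}$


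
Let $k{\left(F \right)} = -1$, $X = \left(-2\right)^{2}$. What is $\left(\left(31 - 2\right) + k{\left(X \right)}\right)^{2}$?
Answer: $784$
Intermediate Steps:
$X = 4$
$\left(\left(31 - 2\right) + k{\left(X \right)}\right)^{2} = \left(\left(31 - 2\right) - 1\right)^{2} = \left(29 - 1\right)^{2} = 28^{2} = 784$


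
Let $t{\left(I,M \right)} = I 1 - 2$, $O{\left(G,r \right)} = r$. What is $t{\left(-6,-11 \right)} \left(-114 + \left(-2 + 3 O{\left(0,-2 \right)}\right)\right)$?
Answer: $976$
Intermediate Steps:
$t{\left(I,M \right)} = -2 + I$ ($t{\left(I,M \right)} = I - 2 = -2 + I$)
$t{\left(-6,-11 \right)} \left(-114 + \left(-2 + 3 O{\left(0,-2 \right)}\right)\right) = \left(-2 - 6\right) \left(-114 + \left(-2 + 3 \left(-2\right)\right)\right) = - 8 \left(-114 - 8\right) = \left(-8\right) \left(-122\right) = 976$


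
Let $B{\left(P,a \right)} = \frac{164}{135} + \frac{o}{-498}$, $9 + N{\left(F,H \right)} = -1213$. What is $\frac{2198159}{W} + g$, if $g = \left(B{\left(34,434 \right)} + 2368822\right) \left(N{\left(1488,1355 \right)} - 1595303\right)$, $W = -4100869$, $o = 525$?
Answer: $- \frac{23170460994999770666831}{6126698286} \approx -3.7819 \cdot 10^{12}$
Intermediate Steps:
$N{\left(F,H \right)} = -1222$ ($N{\left(F,H \right)} = -9 - 1213 = -1222$)
$B{\left(P,a \right)} = \frac{3599}{22410}$ ($B{\left(P,a \right)} = \frac{164}{135} + \frac{525}{-498} = 164 \cdot \frac{1}{135} + 525 \left(- \frac{1}{498}\right) = \frac{164}{135} - \frac{175}{166} = \frac{3599}{22410}$)
$g = - \frac{5650134397123265}{1494}$ ($g = \left(\frac{3599}{22410} + 2368822\right) \left(-1222 - 1595303\right) = \frac{53085304619}{22410} \left(-1596525\right) = - \frac{5650134397123265}{1494} \approx -3.7819 \cdot 10^{12}$)
$\frac{2198159}{W} + g = \frac{2198159}{-4100869} - \frac{5650134397123265}{1494} = 2198159 \left(- \frac{1}{4100869}\right) - \frac{5650134397123265}{1494} = - \frac{2198159}{4100869} - \frac{5650134397123265}{1494} = - \frac{23170460994999770666831}{6126698286}$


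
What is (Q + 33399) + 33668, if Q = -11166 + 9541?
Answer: 65442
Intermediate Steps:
Q = -1625
(Q + 33399) + 33668 = (-1625 + 33399) + 33668 = 31774 + 33668 = 65442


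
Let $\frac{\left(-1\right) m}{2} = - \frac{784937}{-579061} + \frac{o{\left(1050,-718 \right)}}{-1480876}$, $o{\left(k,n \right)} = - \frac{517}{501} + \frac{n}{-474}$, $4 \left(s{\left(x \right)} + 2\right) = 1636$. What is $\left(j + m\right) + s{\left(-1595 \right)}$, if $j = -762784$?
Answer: $- \frac{2156244039554106671272}{2828307217848287} \approx -7.6238 \cdot 10^{5}$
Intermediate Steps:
$s{\left(x \right)} = 407$ ($s{\left(x \right)} = -2 + \frac{1}{4} \cdot 1636 = -2 + 409 = 407$)
$o{\left(k,n \right)} = - \frac{517}{501} - \frac{n}{474}$ ($o{\left(k,n \right)} = \left(-517\right) \frac{1}{501} + n \left(- \frac{1}{474}\right) = - \frac{517}{501} - \frac{n}{474}$)
$m = - \frac{7667732583173073}{2828307217848287}$ ($m = - 2 \left(- \frac{784937}{-579061} + \frac{- \frac{517}{501} - - \frac{359}{237}}{-1480876}\right) = - 2 \left(\left(-784937\right) \left(- \frac{1}{579061}\right) + \left(- \frac{517}{501} + \frac{359}{237}\right) \left(- \frac{1}{1480876}\right)\right) = - 2 \left(\frac{784937}{579061} + \frac{6370}{13193} \left(- \frac{1}{1480876}\right)\right) = - 2 \left(\frac{784937}{579061} - \frac{3185}{9768598534}\right) = \left(-2\right) \frac{7667732583173073}{5656614435696574} = - \frac{7667732583173073}{2828307217848287} \approx -2.7111$)
$\left(j + m\right) + s{\left(-1595 \right)} = \left(-762784 - \frac{7667732583173073}{2828307217848287}\right) + 407 = - \frac{2157395160591770924081}{2828307217848287} + 407 = - \frac{2156244039554106671272}{2828307217848287}$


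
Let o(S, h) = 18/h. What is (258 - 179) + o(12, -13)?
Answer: 1009/13 ≈ 77.615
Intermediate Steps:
(258 - 179) + o(12, -13) = (258 - 179) + 18/(-13) = 79 + 18*(-1/13) = 79 - 18/13 = 1009/13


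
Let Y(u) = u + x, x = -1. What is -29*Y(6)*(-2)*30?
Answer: 8700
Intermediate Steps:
Y(u) = -1 + u (Y(u) = u - 1 = -1 + u)
-29*Y(6)*(-2)*30 = -29*(-1 + 6)*(-2)*30 = -145*(-2)*30 = -29*(-10)*30 = 290*30 = 8700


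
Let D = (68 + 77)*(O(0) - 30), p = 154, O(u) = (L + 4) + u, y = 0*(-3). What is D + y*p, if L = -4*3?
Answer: -5510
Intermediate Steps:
y = 0
L = -12
O(u) = -8 + u (O(u) = (-12 + 4) + u = -8 + u)
D = -5510 (D = (68 + 77)*((-8 + 0) - 30) = 145*(-8 - 30) = 145*(-38) = -5510)
D + y*p = -5510 + 0*154 = -5510 + 0 = -5510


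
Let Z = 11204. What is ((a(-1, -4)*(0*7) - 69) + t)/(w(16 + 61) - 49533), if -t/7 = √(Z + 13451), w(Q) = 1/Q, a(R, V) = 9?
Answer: 5313/3814040 + 539*√24655/3814040 ≈ 0.023583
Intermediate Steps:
t = -7*√24655 (t = -7*√(11204 + 13451) = -7*√24655 ≈ -1099.1)
((a(-1, -4)*(0*7) - 69) + t)/(w(16 + 61) - 49533) = ((9*(0*7) - 69) - 7*√24655)/(1/(16 + 61) - 49533) = ((9*0 - 69) - 7*√24655)/(1/77 - 49533) = ((0 - 69) - 7*√24655)/(1/77 - 49533) = (-69 - 7*√24655)/(-3814040/77) = (-69 - 7*√24655)*(-77/3814040) = 5313/3814040 + 539*√24655/3814040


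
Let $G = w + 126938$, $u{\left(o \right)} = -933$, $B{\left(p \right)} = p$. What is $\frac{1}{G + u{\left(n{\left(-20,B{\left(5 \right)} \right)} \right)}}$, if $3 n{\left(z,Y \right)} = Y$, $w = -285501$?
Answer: $- \frac{1}{159496} \approx -6.2698 \cdot 10^{-6}$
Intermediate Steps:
$n{\left(z,Y \right)} = \frac{Y}{3}$
$G = -158563$ ($G = -285501 + 126938 = -158563$)
$\frac{1}{G + u{\left(n{\left(-20,B{\left(5 \right)} \right)} \right)}} = \frac{1}{-158563 - 933} = \frac{1}{-159496} = - \frac{1}{159496}$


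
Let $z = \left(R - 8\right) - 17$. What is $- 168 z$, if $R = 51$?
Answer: $-4368$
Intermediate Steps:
$z = 26$ ($z = \left(51 - 8\right) - 17 = 43 - 17 = 26$)
$- 168 z = \left(-168\right) 26 = -4368$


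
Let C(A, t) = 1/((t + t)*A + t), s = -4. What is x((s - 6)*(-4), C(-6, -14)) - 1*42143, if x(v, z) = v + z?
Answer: -6483861/154 ≈ -42103.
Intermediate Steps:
C(A, t) = 1/(t + 2*A*t) (C(A, t) = 1/((2*t)*A + t) = 1/(2*A*t + t) = 1/(t + 2*A*t))
x((s - 6)*(-4), C(-6, -14)) - 1*42143 = ((-4 - 6)*(-4) + 1/((-14)*(1 + 2*(-6)))) - 1*42143 = (-10*(-4) - 1/(14*(1 - 12))) - 42143 = (40 - 1/14/(-11)) - 42143 = (40 - 1/14*(-1/11)) - 42143 = (40 + 1/154) - 42143 = 6161/154 - 42143 = -6483861/154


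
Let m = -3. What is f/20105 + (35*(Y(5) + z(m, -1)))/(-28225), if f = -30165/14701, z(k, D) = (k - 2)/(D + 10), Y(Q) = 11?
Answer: -39202676983/3003221790405 ≈ -0.013054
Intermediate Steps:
z(k, D) = (-2 + k)/(10 + D)
f = -30165/14701 (f = -30165*1/14701 = -30165/14701 ≈ -2.0519)
f/20105 + (35*(Y(5) + z(m, -1)))/(-28225) = -30165/14701/20105 + (35*(11 + (-2 - 3)/(10 - 1)))/(-28225) = -30165/14701*1/20105 + (35*(11 - 5/9))*(-1/28225) = -6033/59112721 + (35*(11 + (⅑)*(-5)))*(-1/28225) = -6033/59112721 + (35*(11 - 5/9))*(-1/28225) = -6033/59112721 + (35*(94/9))*(-1/28225) = -6033/59112721 + (3290/9)*(-1/28225) = -6033/59112721 - 658/50805 = -39202676983/3003221790405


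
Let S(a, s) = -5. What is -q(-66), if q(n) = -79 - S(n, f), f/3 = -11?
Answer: 74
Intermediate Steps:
f = -33 (f = 3*(-11) = -33)
q(n) = -74 (q(n) = -79 - 1*(-5) = -79 + 5 = -74)
-q(-66) = -1*(-74) = 74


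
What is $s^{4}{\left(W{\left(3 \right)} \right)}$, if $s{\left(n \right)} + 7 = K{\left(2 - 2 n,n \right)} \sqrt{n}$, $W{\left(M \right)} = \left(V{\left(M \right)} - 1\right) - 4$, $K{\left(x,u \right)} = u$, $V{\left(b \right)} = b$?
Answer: $113 + 2296 i \sqrt{2} \approx 113.0 + 3247.0 i$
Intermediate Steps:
$W{\left(M \right)} = -5 + M$ ($W{\left(M \right)} = \left(M - 1\right) - 4 = \left(-1 + M\right) - 4 = -5 + M$)
$s{\left(n \right)} = -7 + n^{\frac{3}{2}}$ ($s{\left(n \right)} = -7 + n \sqrt{n} = -7 + n^{\frac{3}{2}}$)
$s^{4}{\left(W{\left(3 \right)} \right)} = \left(-7 + \left(-5 + 3\right)^{\frac{3}{2}}\right)^{4} = \left(-7 + \left(-2\right)^{\frac{3}{2}}\right)^{4} = \left(-7 - 2 i \sqrt{2}\right)^{4}$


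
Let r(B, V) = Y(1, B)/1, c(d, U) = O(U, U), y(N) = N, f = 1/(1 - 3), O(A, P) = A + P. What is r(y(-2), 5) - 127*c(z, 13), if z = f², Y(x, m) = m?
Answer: -3304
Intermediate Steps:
f = -½ (f = 1/(-2) = -½ ≈ -0.50000)
z = ¼ (z = (-½)² = ¼ ≈ 0.25000)
c(d, U) = 2*U (c(d, U) = U + U = 2*U)
r(B, V) = B (r(B, V) = B/1 = B*1 = B)
r(y(-2), 5) - 127*c(z, 13) = -2 - 254*13 = -2 - 127*26 = -2 - 3302 = -3304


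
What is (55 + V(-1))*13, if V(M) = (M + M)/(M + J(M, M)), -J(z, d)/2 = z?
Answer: 689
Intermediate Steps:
J(z, d) = -2*z
V(M) = -2 (V(M) = (M + M)/(M - 2*M) = (2*M)/((-M)) = (2*M)*(-1/M) = -2)
(55 + V(-1))*13 = (55 - 2)*13 = 53*13 = 689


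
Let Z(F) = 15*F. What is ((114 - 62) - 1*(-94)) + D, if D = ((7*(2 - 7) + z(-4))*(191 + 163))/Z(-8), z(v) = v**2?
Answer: 4041/20 ≈ 202.05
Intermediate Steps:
D = 1121/20 (D = ((7*(2 - 7) + (-4)**2)*(191 + 163))/((15*(-8))) = ((7*(-5) + 16)*354)/(-120) = ((-35 + 16)*354)*(-1/120) = -19*354*(-1/120) = -6726*(-1/120) = 1121/20 ≈ 56.050)
((114 - 62) - 1*(-94)) + D = ((114 - 62) - 1*(-94)) + 1121/20 = (52 + 94) + 1121/20 = 146 + 1121/20 = 4041/20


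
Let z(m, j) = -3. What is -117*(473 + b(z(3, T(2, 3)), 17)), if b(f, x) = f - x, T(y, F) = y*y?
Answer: -53001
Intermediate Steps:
T(y, F) = y²
-117*(473 + b(z(3, T(2, 3)), 17)) = -117*(473 + (-3 - 1*17)) = -117*(473 + (-3 - 17)) = -117*(473 - 20) = -117*453 = -53001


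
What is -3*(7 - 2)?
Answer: -15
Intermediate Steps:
-3*(7 - 2) = -3*5 = -15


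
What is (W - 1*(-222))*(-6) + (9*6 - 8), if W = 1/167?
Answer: -214768/167 ≈ -1286.0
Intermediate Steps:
W = 1/167 ≈ 0.0059880
(W - 1*(-222))*(-6) + (9*6 - 8) = (1/167 - 1*(-222))*(-6) + (9*6 - 8) = (1/167 + 222)*(-6) + (54 - 8) = (37075/167)*(-6) + 46 = -222450/167 + 46 = -214768/167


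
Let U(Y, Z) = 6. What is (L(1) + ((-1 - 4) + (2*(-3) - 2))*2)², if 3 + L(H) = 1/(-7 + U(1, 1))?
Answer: 900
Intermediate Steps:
L(H) = -4 (L(H) = -3 + 1/(-7 + 6) = -3 + 1/(-1) = -3 - 1 = -4)
(L(1) + ((-1 - 4) + (2*(-3) - 2))*2)² = (-4 + ((-1 - 4) + (2*(-3) - 2))*2)² = (-4 + (-5 + (-6 - 2))*2)² = (-4 + (-5 - 8)*2)² = (-4 - 13*2)² = (-4 - 26)² = (-30)² = 900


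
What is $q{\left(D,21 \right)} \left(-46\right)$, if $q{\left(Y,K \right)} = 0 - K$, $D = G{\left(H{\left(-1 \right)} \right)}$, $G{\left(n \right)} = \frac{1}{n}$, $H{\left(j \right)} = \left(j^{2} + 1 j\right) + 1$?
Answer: $966$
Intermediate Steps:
$H{\left(j \right)} = 1 + j + j^{2}$ ($H{\left(j \right)} = \left(j^{2} + j\right) + 1 = \left(j + j^{2}\right) + 1 = 1 + j + j^{2}$)
$D = 1$ ($D = \frac{1}{1 - 1 + \left(-1\right)^{2}} = \frac{1}{1 - 1 + 1} = 1^{-1} = 1$)
$q{\left(Y,K \right)} = - K$
$q{\left(D,21 \right)} \left(-46\right) = \left(-1\right) 21 \left(-46\right) = \left(-21\right) \left(-46\right) = 966$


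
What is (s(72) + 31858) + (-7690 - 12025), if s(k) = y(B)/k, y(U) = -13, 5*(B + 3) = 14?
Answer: 874283/72 ≈ 12143.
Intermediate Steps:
B = -⅕ (B = -3 + (⅕)*14 = -3 + 14/5 = -⅕ ≈ -0.20000)
s(k) = -13/k
(s(72) + 31858) + (-7690 - 12025) = (-13/72 + 31858) + (-7690 - 12025) = (-13*1/72 + 31858) - 19715 = (-13/72 + 31858) - 19715 = 2293763/72 - 19715 = 874283/72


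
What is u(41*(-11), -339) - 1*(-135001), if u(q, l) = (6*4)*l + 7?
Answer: 126872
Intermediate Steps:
u(q, l) = 7 + 24*l (u(q, l) = 24*l + 7 = 7 + 24*l)
u(41*(-11), -339) - 1*(-135001) = (7 + 24*(-339)) - 1*(-135001) = (7 - 8136) + 135001 = -8129 + 135001 = 126872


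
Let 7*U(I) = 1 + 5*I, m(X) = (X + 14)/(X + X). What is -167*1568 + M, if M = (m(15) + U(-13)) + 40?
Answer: -54983077/210 ≈ -2.6182e+5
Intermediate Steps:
m(X) = (14 + X)/(2*X) (m(X) = (14 + X)/((2*X)) = (14 + X)*(1/(2*X)) = (14 + X)/(2*X))
U(I) = 1/7 + 5*I/7 (U(I) = (1 + 5*I)/7 = 1/7 + 5*I/7)
M = 6683/210 (M = ((1/2)*(14 + 15)/15 + (1/7 + (5/7)*(-13))) + 40 = ((1/2)*(1/15)*29 + (1/7 - 65/7)) + 40 = (29/30 - 64/7) + 40 = -1717/210 + 40 = 6683/210 ≈ 31.824)
-167*1568 + M = -167*1568 + 6683/210 = -261856 + 6683/210 = -54983077/210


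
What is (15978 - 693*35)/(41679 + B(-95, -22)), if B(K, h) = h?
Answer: -8277/41657 ≈ -0.19869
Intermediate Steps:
(15978 - 693*35)/(41679 + B(-95, -22)) = (15978 - 693*35)/(41679 - 22) = (15978 - 24255)/41657 = -8277*1/41657 = -8277/41657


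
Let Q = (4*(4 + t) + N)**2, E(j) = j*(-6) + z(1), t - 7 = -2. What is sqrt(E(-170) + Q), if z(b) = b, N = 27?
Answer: sqrt(4990) ≈ 70.640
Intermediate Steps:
t = 5 (t = 7 - 2 = 5)
E(j) = 1 - 6*j (E(j) = j*(-6) + 1 = -6*j + 1 = 1 - 6*j)
Q = 3969 (Q = (4*(4 + 5) + 27)**2 = (4*9 + 27)**2 = (36 + 27)**2 = 63**2 = 3969)
sqrt(E(-170) + Q) = sqrt((1 - 6*(-170)) + 3969) = sqrt((1 + 1020) + 3969) = sqrt(1021 + 3969) = sqrt(4990)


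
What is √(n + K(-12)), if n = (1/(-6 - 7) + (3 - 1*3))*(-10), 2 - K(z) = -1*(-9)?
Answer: 9*I*√13/13 ≈ 2.4962*I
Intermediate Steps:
K(z) = -7 (K(z) = 2 - (-1)*(-9) = 2 - 1*9 = 2 - 9 = -7)
n = 10/13 (n = (1/(-13) + (3 - 3))*(-10) = (-1/13 + 0)*(-10) = -1/13*(-10) = 10/13 ≈ 0.76923)
√(n + K(-12)) = √(10/13 - 7) = √(-81/13) = 9*I*√13/13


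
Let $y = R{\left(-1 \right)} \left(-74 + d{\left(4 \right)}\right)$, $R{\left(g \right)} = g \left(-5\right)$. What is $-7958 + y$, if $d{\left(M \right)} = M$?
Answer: $-8308$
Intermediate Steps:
$R{\left(g \right)} = - 5 g$
$y = -350$ ($y = \left(-5\right) \left(-1\right) \left(-74 + 4\right) = 5 \left(-70\right) = -350$)
$-7958 + y = -7958 - 350 = -8308$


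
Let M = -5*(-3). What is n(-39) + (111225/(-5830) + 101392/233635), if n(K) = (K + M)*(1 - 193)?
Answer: 1250225045777/272418410 ≈ 4589.4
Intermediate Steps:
M = 15
n(K) = -2880 - 192*K (n(K) = (K + 15)*(1 - 193) = (15 + K)*(-192) = -2880 - 192*K)
n(-39) + (111225/(-5830) + 101392/233635) = (-2880 - 192*(-39)) + (111225/(-5830) + 101392/233635) = (-2880 + 7488) + (111225*(-1/5830) + 101392*(1/233635)) = 4608 + (-22245/1166 + 101392/233635) = 4608 - 5078987503/272418410 = 1250225045777/272418410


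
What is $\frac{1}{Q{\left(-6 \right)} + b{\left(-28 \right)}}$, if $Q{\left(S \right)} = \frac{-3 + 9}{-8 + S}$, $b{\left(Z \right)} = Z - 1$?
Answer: $- \frac{7}{206} \approx -0.033981$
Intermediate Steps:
$b{\left(Z \right)} = -1 + Z$ ($b{\left(Z \right)} = Z - 1 = -1 + Z$)
$Q{\left(S \right)} = \frac{6}{-8 + S}$
$\frac{1}{Q{\left(-6 \right)} + b{\left(-28 \right)}} = \frac{1}{\frac{6}{-8 - 6} - 29} = \frac{1}{\frac{6}{-14} - 29} = \frac{1}{6 \left(- \frac{1}{14}\right) - 29} = \frac{1}{- \frac{3}{7} - 29} = \frac{1}{- \frac{206}{7}} = - \frac{7}{206}$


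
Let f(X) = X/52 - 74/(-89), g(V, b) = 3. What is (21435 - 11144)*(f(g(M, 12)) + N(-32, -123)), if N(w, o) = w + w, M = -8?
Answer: -3005764407/4628 ≈ -6.4947e+5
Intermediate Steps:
N(w, o) = 2*w
f(X) = 74/89 + X/52 (f(X) = X*(1/52) - 74*(-1/89) = X/52 + 74/89 = 74/89 + X/52)
(21435 - 11144)*(f(g(M, 12)) + N(-32, -123)) = (21435 - 11144)*((74/89 + (1/52)*3) + 2*(-32)) = 10291*((74/89 + 3/52) - 64) = 10291*(4115/4628 - 64) = 10291*(-292077/4628) = -3005764407/4628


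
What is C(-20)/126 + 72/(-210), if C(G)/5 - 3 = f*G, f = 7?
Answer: -3641/630 ≈ -5.7794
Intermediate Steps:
C(G) = 15 + 35*G (C(G) = 15 + 5*(7*G) = 15 + 35*G)
C(-20)/126 + 72/(-210) = (15 + 35*(-20))/126 + 72/(-210) = (15 - 700)*(1/126) + 72*(-1/210) = -685*1/126 - 12/35 = -685/126 - 12/35 = -3641/630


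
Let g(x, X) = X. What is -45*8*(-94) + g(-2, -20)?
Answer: 33820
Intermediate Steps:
-45*8*(-94) + g(-2, -20) = -45*8*(-94) - 20 = -360*(-94) - 20 = 33840 - 20 = 33820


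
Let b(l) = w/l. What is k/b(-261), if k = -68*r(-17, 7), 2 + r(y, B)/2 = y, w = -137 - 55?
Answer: 28101/8 ≈ 3512.6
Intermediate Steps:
w = -192
r(y, B) = -4 + 2*y
b(l) = -192/l
k = 2584 (k = -68*(-4 + 2*(-17)) = -68*(-4 - 34) = -68*(-38) = 2584)
k/b(-261) = 2584/((-192/(-261))) = 2584/((-192*(-1/261))) = 2584/(64/87) = 2584*(87/64) = 28101/8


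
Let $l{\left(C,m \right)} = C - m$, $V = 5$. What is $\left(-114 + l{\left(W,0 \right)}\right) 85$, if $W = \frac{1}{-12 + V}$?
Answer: $- \frac{67915}{7} \approx -9702.1$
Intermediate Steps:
$W = - \frac{1}{7}$ ($W = \frac{1}{-12 + 5} = \frac{1}{-7} = - \frac{1}{7} \approx -0.14286$)
$\left(-114 + l{\left(W,0 \right)}\right) 85 = \left(-114 - \frac{1}{7}\right) 85 = \left(- \frac{799}{7}\right) 85 = - \frac{67915}{7}$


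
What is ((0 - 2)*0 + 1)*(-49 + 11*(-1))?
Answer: -60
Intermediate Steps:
((0 - 2)*0 + 1)*(-49 + 11*(-1)) = (-2*0 + 1)*(-49 - 11) = (0 + 1)*(-60) = 1*(-60) = -60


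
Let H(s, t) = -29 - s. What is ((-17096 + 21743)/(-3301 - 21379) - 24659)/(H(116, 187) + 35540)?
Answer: -608588767/873548600 ≈ -0.69669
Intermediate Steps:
((-17096 + 21743)/(-3301 - 21379) - 24659)/(H(116, 187) + 35540) = ((-17096 + 21743)/(-3301 - 21379) - 24659)/((-29 - 1*116) + 35540) = (4647/(-24680) - 24659)/((-29 - 116) + 35540) = (4647*(-1/24680) - 24659)/(-145 + 35540) = (-4647/24680 - 24659)/35395 = -608588767/24680*1/35395 = -608588767/873548600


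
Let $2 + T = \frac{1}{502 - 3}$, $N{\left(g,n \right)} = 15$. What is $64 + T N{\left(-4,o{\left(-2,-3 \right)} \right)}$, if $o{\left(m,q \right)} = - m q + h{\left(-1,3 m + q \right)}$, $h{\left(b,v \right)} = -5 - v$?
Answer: $\frac{16981}{499} \approx 34.03$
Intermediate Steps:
$o{\left(m,q \right)} = -5 - q - 3 m - m q$ ($o{\left(m,q \right)} = - m q - \left(5 + q + 3 m\right) = -5 - q - 3 m - m q$)
$T = - \frac{997}{499}$ ($T = -2 + \frac{1}{502 - 3} = -2 + \frac{1}{499} = - \frac{997}{499} \approx -1.998$)
$64 + T N{\left(-4,o{\left(-2,-3 \right)} \right)} = 64 - \frac{14955}{499} = \frac{16981}{499}$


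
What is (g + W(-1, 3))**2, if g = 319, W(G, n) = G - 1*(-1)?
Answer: 101761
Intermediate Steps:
W(G, n) = 1 + G (W(G, n) = G + 1 = 1 + G)
(g + W(-1, 3))**2 = (319 + (1 - 1))**2 = (319 + 0)**2 = 319**2 = 101761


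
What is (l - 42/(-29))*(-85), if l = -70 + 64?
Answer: 11220/29 ≈ 386.90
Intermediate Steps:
l = -6
(l - 42/(-29))*(-85) = (-6 - 42/(-29))*(-85) = (-6 - 42*(-1/29))*(-85) = (-6 + 42/29)*(-85) = -132/29*(-85) = 11220/29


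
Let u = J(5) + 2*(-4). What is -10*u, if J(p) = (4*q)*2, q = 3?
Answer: -160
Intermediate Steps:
J(p) = 24 (J(p) = (4*3)*2 = 12*2 = 24)
u = 16 (u = 24 + 2*(-4) = 24 - 8 = 16)
-10*u = -10*16 = -160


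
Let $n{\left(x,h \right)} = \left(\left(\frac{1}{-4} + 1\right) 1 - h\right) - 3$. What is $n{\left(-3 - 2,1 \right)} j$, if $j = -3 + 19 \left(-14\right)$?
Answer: $\frac{3497}{4} \approx 874.25$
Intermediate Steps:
$n{\left(x,h \right)} = - \frac{9}{4} - h$ ($n{\left(x,h \right)} = \left(\left(- \frac{1}{4} + 1\right) 1 - h\right) - 3 = \left(\frac{3}{4} \cdot 1 - h\right) - 3 = \left(\frac{3}{4} - h\right) - 3 = - \frac{9}{4} - h$)
$j = -269$ ($j = -3 - 266 = -269$)
$n{\left(-3 - 2,1 \right)} j = \left(- \frac{9}{4} - 1\right) \left(-269\right) = \left(- \frac{13}{4}\right) \left(-269\right) = \frac{3497}{4}$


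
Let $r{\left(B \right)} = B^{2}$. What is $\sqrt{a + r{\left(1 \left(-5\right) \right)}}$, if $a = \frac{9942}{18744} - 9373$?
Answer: $\frac{i \sqrt{22806367595}}{1562} \approx 96.682 i$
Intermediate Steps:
$a = - \frac{29279595}{3124}$ ($a = 9942 \cdot \frac{1}{18744} - 9373 = \frac{1657}{3124} - 9373 = - \frac{29279595}{3124} \approx -9372.5$)
$\sqrt{a + r{\left(1 \left(-5\right) \right)}} = \sqrt{- \frac{29279595}{3124} + \left(1 \left(-5\right)\right)^{2}} = \sqrt{- \frac{29279595}{3124} + \left(-5\right)^{2}} = \sqrt{- \frac{29279595}{3124} + 25} = \sqrt{- \frac{29201495}{3124}} = \frac{i \sqrt{22806367595}}{1562}$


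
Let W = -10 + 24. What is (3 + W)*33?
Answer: 561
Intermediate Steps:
W = 14
(3 + W)*33 = (3 + 14)*33 = 17*33 = 561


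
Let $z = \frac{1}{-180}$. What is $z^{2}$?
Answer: $\frac{1}{32400} \approx 3.0864 \cdot 10^{-5}$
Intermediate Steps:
$z = - \frac{1}{180} \approx -0.0055556$
$z^{2} = \left(- \frac{1}{180}\right)^{2} = \frac{1}{32400}$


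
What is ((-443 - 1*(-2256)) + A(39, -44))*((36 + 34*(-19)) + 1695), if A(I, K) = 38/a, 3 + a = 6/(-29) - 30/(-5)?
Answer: 160531175/81 ≈ 1.9819e+6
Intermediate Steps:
a = 81/29 (a = -3 + (6/(-29) - 30/(-5)) = -3 + (6*(-1/29) - 30*(-1/5)) = -3 + (-6/29 + 6) = -3 + 168/29 = 81/29 ≈ 2.7931)
A(I, K) = 1102/81 (A(I, K) = 38/(81/29) = 38*(29/81) = 1102/81)
((-443 - 1*(-2256)) + A(39, -44))*((36 + 34*(-19)) + 1695) = ((-443 - 1*(-2256)) + 1102/81)*((36 + 34*(-19)) + 1695) = ((-443 + 2256) + 1102/81)*((36 - 646) + 1695) = (1813 + 1102/81)*(-610 + 1695) = (147955/81)*1085 = 160531175/81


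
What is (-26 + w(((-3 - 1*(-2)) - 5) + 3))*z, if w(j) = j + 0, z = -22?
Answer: 638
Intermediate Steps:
w(j) = j
(-26 + w(((-3 - 1*(-2)) - 5) + 3))*z = (-26 + (((-3 - 1*(-2)) - 5) + 3))*(-22) = (-26 + (((-3 + 2) - 5) + 3))*(-22) = (-26 + ((-1 - 5) + 3))*(-22) = (-26 + (-6 + 3))*(-22) = (-26 - 3)*(-22) = -29*(-22) = 638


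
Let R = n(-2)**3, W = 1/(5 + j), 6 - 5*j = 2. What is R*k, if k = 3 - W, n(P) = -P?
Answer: 656/29 ≈ 22.621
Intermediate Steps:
j = 4/5 (j = 6/5 - 1/5*2 = 6/5 - 2/5 = 4/5 ≈ 0.80000)
W = 5/29 (W = 1/(5 + 4/5) = 1/(29/5) = 5/29 ≈ 0.17241)
R = 8 (R = (-1*(-2))**3 = 2**3 = 8)
k = 82/29 (k = 3 - 1*5/29 = 3 - 5/29 = 82/29 ≈ 2.8276)
R*k = 8*(82/29) = 656/29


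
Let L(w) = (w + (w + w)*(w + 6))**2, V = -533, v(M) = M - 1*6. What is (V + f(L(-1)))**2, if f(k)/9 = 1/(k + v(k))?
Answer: 15820356841/55696 ≈ 2.8405e+5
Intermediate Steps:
v(M) = -6 + M (v(M) = M - 6 = -6 + M)
L(w) = (w + 2*w*(6 + w))**2 (L(w) = (w + (2*w)*(6 + w))**2 = (w + 2*w*(6 + w))**2)
f(k) = 9/(-6 + 2*k) (f(k) = 9/(k + (-6 + k)) = 9/(-6 + 2*k))
(V + f(L(-1)))**2 = (-533 + 9/(2*(-3 + (-1)**2*(13 + 2*(-1))**2)))**2 = (-533 + 9/(2*(-3 + 1*(13 - 2)**2)))**2 = (-533 + 9/(2*(-3 + 1*11**2)))**2 = (-533 + 9/(2*(-3 + 1*121)))**2 = (-533 + 9/(2*(-3 + 121)))**2 = (-533 + (9/2)/118)**2 = (-533 + (9/2)*(1/118))**2 = (-533 + 9/236)**2 = (-125779/236)**2 = 15820356841/55696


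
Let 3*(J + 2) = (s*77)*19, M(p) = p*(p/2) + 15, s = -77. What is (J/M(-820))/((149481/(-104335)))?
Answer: 213710329/2741332059 ≈ 0.077959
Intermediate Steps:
M(p) = 15 + p**2/2 (M(p) = p*(p*(1/2)) + 15 = p*(p/2) + 15 = p**2/2 + 15 = 15 + p**2/2)
J = -112657/3 (J = -2 + (-77*77*19)/3 = -2 + (-5929*19)/3 = -2 + (1/3)*(-112651) = -2 - 112651/3 = -112657/3 ≈ -37552.)
(J/M(-820))/((149481/(-104335))) = (-112657/(3*(15 + (1/2)*(-820)**2)))/((149481/(-104335))) = (-112657/(3*(15 + (1/2)*672400)))/((149481*(-1/104335))) = (-112657/(3*(15 + 336200)))/(-149481/104335) = -112657/3/336215*(-104335/149481) = -112657/3*1/336215*(-104335/149481) = -112657/1008645*(-104335/149481) = 213710329/2741332059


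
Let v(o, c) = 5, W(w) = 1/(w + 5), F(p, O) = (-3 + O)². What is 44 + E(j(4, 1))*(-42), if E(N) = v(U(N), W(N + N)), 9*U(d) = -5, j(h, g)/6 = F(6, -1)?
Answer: -166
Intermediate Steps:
W(w) = 1/(5 + w)
j(h, g) = 96 (j(h, g) = 6*(-3 - 1)² = 6*(-4)² = 6*16 = 96)
U(d) = -5/9 (U(d) = (⅑)*(-5) = -5/9)
E(N) = 5
44 + E(j(4, 1))*(-42) = 44 + 5*(-42) = 44 - 210 = -166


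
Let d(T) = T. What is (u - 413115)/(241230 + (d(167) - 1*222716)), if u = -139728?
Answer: -184281/6227 ≈ -29.594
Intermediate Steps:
(u - 413115)/(241230 + (d(167) - 1*222716)) = (-139728 - 413115)/(241230 + (167 - 1*222716)) = -552843/(241230 + (167 - 222716)) = -552843/(241230 - 222549) = -552843/18681 = -552843*1/18681 = -184281/6227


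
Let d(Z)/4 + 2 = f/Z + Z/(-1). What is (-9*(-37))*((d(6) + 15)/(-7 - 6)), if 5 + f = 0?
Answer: 6771/13 ≈ 520.85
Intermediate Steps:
f = -5 (f = -5 + 0 = -5)
d(Z) = -8 - 20/Z - 4*Z (d(Z) = -8 + 4*(-5/Z + Z/(-1)) = -8 + 4*(-5/Z + Z*(-1)) = -8 + 4*(-5/Z - Z) = -8 + 4*(-Z - 5/Z) = -8 + (-20/Z - 4*Z) = -8 - 20/Z - 4*Z)
(-9*(-37))*((d(6) + 15)/(-7 - 6)) = (-9*(-37))*(((-8 - 20/6 - 4*6) + 15)/(-7 - 6)) = 333*(((-8 - 20*⅙ - 24) + 15)/(-13)) = 333*(((-8 - 10/3 - 24) + 15)*(-1/13)) = 333*((-106/3 + 15)*(-1/13)) = 333*(-61/3*(-1/13)) = 333*(61/39) = 6771/13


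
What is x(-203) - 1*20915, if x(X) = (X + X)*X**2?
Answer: -16751769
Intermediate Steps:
x(X) = 2*X**3 (x(X) = (2*X)*X**2 = 2*X**3)
x(-203) - 1*20915 = 2*(-203)**3 - 1*20915 = 2*(-8365427) - 20915 = -16730854 - 20915 = -16751769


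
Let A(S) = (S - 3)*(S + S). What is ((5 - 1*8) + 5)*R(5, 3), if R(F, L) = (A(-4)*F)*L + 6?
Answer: 1692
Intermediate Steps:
A(S) = 2*S*(-3 + S) (A(S) = (-3 + S)*(2*S) = 2*S*(-3 + S))
R(F, L) = 6 + 56*F*L (R(F, L) = ((2*(-4)*(-3 - 4))*F)*L + 6 = ((2*(-4)*(-7))*F)*L + 6 = (56*F)*L + 6 = 56*F*L + 6 = 6 + 56*F*L)
((5 - 1*8) + 5)*R(5, 3) = ((5 - 1*8) + 5)*(6 + 56*5*3) = ((5 - 8) + 5)*(6 + 840) = (-3 + 5)*846 = 2*846 = 1692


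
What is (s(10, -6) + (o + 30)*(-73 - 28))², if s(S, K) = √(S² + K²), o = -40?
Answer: 1020236 + 4040*√34 ≈ 1.0438e+6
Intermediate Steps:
s(S, K) = √(K² + S²)
(s(10, -6) + (o + 30)*(-73 - 28))² = (√((-6)² + 10²) + (-40 + 30)*(-73 - 28))² = (√(36 + 100) - 10*(-101))² = (√136 + 1010)² = (2*√34 + 1010)² = (1010 + 2*√34)²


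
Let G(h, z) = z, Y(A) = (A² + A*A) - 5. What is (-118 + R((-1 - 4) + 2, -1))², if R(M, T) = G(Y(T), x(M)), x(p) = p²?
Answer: 11881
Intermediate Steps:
Y(A) = -5 + 2*A² (Y(A) = (A² + A²) - 5 = 2*A² - 5 = -5 + 2*A²)
R(M, T) = M²
(-118 + R((-1 - 4) + 2, -1))² = (-118 + ((-1 - 4) + 2)²)² = (-118 + (-5 + 2)²)² = (-118 + (-3)²)² = (-118 + 9)² = (-109)² = 11881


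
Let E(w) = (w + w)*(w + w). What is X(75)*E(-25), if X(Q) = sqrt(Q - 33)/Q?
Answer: 100*sqrt(42)/3 ≈ 216.02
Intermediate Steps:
E(w) = 4*w**2 (E(w) = (2*w)*(2*w) = 4*w**2)
X(Q) = sqrt(-33 + Q)/Q
X(75)*E(-25) = (sqrt(-33 + 75)/75)*(4*(-25)**2) = (sqrt(42)/75)*(4*625) = (sqrt(42)/75)*2500 = 100*sqrt(42)/3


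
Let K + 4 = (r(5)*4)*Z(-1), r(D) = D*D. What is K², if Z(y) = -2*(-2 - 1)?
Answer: 355216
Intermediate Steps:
r(D) = D²
Z(y) = 6 (Z(y) = -2*(-3) = 6)
K = 596 (K = -4 + (5²*4)*6 = -4 + (25*4)*6 = -4 + 100*6 = -4 + 600 = 596)
K² = 596² = 355216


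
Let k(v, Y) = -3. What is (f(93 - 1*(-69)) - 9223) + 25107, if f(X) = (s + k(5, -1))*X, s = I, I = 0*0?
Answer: 15398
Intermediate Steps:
I = 0
s = 0
f(X) = -3*X (f(X) = (0 - 3)*X = -3*X)
(f(93 - 1*(-69)) - 9223) + 25107 = (-3*(93 - 1*(-69)) - 9223) + 25107 = (-3*(93 + 69) - 9223) + 25107 = (-3*162 - 9223) + 25107 = (-486 - 9223) + 25107 = -9709 + 25107 = 15398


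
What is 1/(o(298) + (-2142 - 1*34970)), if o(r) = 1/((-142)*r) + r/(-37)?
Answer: -1565692/58118571709 ≈ -2.6940e-5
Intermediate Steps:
o(r) = -r/37 - 1/(142*r) (o(r) = -1/(142*r) + r*(-1/37) = -1/(142*r) - r/37 = -r/37 - 1/(142*r))
1/(o(298) + (-2142 - 1*34970)) = 1/((-1/37*298 - 1/142/298) + (-2142 - 1*34970)) = 1/((-298/37 - 1/142*1/298) + (-2142 - 34970)) = 1/((-298/37 - 1/42316) - 37112) = 1/(-12610205/1565692 - 37112) = 1/(-58118571709/1565692) = -1565692/58118571709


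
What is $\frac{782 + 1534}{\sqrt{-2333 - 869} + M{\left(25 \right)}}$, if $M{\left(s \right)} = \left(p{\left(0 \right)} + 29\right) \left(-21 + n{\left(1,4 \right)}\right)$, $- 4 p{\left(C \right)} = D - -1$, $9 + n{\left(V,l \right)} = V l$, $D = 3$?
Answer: $- \frac{843024}{266593} - \frac{1158 i \sqrt{3202}}{266593} \approx -3.1622 - 0.24579 i$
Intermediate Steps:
$n{\left(V,l \right)} = -9 + V l$
$p{\left(C \right)} = -1$ ($p{\left(C \right)} = - \frac{3 - -1}{4} = - \frac{3 + 1}{4} = \left(- \frac{1}{4}\right) 4 = -1$)
$M{\left(s \right)} = -728$ ($M{\left(s \right)} = \left(-1 + 29\right) \left(-21 + \left(-9 + 1 \cdot 4\right)\right) = 28 \left(-21 + \left(-9 + 4\right)\right) = 28 \left(-21 - 5\right) = 28 \left(-26\right) = -728$)
$\frac{782 + 1534}{\sqrt{-2333 - 869} + M{\left(25 \right)}} = \frac{782 + 1534}{\sqrt{-2333 - 869} - 728} = \frac{2316}{\sqrt{-3202} - 728} = \frac{2316}{i \sqrt{3202} - 728} = \frac{2316}{-728 + i \sqrt{3202}}$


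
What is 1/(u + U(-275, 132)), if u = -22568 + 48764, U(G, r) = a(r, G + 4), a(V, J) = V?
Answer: 1/26328 ≈ 3.7982e-5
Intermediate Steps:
U(G, r) = r
u = 26196
1/(u + U(-275, 132)) = 1/(26196 + 132) = 1/26328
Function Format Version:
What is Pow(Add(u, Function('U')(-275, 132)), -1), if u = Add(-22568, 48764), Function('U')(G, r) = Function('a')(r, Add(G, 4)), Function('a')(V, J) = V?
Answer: Rational(1, 26328) ≈ 3.7982e-5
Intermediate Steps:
Function('U')(G, r) = r
u = 26196
Pow(Add(u, Function('U')(-275, 132)), -1) = Pow(Add(26196, 132), -1) = Pow(26328, -1) = Rational(1, 26328)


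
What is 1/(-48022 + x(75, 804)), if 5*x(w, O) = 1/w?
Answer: -375/18008249 ≈ -2.0824e-5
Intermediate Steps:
x(w, O) = 1/(5*w)
1/(-48022 + x(75, 804)) = 1/(-48022 + (1/5)/75) = 1/(-48022 + (1/5)*(1/75)) = 1/(-48022 + 1/375) = 1/(-18008249/375) = -375/18008249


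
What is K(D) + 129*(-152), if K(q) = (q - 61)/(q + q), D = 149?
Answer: -2921548/149 ≈ -19608.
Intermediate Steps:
K(q) = (-61 + q)/(2*q) (K(q) = (-61 + q)/((2*q)) = (-61 + q)*(1/(2*q)) = (-61 + q)/(2*q))
K(D) + 129*(-152) = (½)*(-61 + 149)/149 + 129*(-152) = (½)*(1/149)*88 - 19608 = 44/149 - 19608 = -2921548/149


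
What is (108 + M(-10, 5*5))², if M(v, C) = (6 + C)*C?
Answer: 779689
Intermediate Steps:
M(v, C) = C*(6 + C)
(108 + M(-10, 5*5))² = (108 + (5*5)*(6 + 5*5))² = (108 + 25*(6 + 25))² = (108 + 25*31)² = (108 + 775)² = 883² = 779689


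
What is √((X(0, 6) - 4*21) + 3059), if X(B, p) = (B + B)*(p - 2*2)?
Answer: 5*√119 ≈ 54.544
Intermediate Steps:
X(B, p) = 2*B*(-4 + p) (X(B, p) = (2*B)*(p - 4) = (2*B)*(-4 + p) = 2*B*(-4 + p))
√((X(0, 6) - 4*21) + 3059) = √((2*0*(-4 + 6) - 4*21) + 3059) = √((2*0*2 - 84) + 3059) = √((0 - 84) + 3059) = √(-84 + 3059) = √2975 = 5*√119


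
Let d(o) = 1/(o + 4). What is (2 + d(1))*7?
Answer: 77/5 ≈ 15.400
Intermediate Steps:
d(o) = 1/(4 + o)
(2 + d(1))*7 = (2 + 1/(4 + 1))*7 = (2 + 1/5)*7 = (2 + ⅕)*7 = (11/5)*7 = 77/5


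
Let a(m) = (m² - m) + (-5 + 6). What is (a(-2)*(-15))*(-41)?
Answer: 4305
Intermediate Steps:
a(m) = 1 + m² - m (a(m) = (m² - m) + 1 = 1 + m² - m)
(a(-2)*(-15))*(-41) = ((1 + (-2)² - 1*(-2))*(-15))*(-41) = ((1 + 4 + 2)*(-15))*(-41) = (7*(-15))*(-41) = -105*(-41) = 4305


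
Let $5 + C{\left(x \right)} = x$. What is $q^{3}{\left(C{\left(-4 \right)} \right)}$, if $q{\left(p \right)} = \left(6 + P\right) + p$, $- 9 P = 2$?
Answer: $- \frac{24389}{729} \approx -33.455$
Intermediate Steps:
$P = - \frac{2}{9}$ ($P = \left(- \frac{1}{9}\right) 2 = - \frac{2}{9} \approx -0.22222$)
$C{\left(x \right)} = -5 + x$
$q{\left(p \right)} = \frac{52}{9} + p$ ($q{\left(p \right)} = \left(6 - \frac{2}{9}\right) + p = \frac{52}{9} + p$)
$q^{3}{\left(C{\left(-4 \right)} \right)} = \left(\frac{52}{9} - 9\right)^{3} = \left(- \frac{29}{9}\right)^{3} = - \frac{24389}{729}$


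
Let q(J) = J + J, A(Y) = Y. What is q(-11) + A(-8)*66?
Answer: -550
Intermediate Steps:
q(J) = 2*J
q(-11) + A(-8)*66 = 2*(-11) - 8*66 = -22 - 528 = -550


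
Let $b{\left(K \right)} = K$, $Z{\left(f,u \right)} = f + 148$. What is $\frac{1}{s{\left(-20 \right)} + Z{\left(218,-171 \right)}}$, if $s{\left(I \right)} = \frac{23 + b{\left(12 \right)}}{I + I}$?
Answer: $\frac{8}{2921} \approx 0.0027388$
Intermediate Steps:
$Z{\left(f,u \right)} = 148 + f$
$s{\left(I \right)} = \frac{35}{2 I}$ ($s{\left(I \right)} = \frac{23 + 12}{I + I} = \frac{35}{2 I}$)
$\frac{1}{s{\left(-20 \right)} + Z{\left(218,-171 \right)}} = \frac{1}{\frac{35}{2 \left(-20\right)} + \left(148 + 218\right)} = \frac{1}{\frac{35}{2} \left(- \frac{1}{20}\right) + 366} = \frac{1}{- \frac{7}{8} + 366} = \frac{1}{\frac{2921}{8}} = \frac{8}{2921}$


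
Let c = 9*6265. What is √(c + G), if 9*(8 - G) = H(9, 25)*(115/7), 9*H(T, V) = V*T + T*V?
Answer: √24829063/21 ≈ 237.28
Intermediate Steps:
c = 56385
H(T, V) = 2*T*V/9 (H(T, V) = (V*T + T*V)/9 = (T*V + T*V)/9 = (2*T*V)/9 = 2*T*V/9)
G = -5246/63 (G = 8 - (2/9)*9*25*115/7/9 = 8 - 50*115*(⅐)/9 = 8 - 50*115/(9*7) = 8 - ⅑*5750/7 = 8 - 5750/63 = -5246/63 ≈ -83.270)
√(c + G) = √(56385 - 5246/63) = √(3547009/63) = √24829063/21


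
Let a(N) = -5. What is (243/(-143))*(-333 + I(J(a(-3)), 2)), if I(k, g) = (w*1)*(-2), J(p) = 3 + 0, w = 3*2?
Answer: 83835/143 ≈ 586.26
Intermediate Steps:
w = 6
J(p) = 3
I(k, g) = -12 (I(k, g) = (6*1)*(-2) = 6*(-2) = -12)
(243/(-143))*(-333 + I(J(a(-3)), 2)) = (243/(-143))*(-333 - 12) = (243*(-1/143))*(-345) = -243/143*(-345) = 83835/143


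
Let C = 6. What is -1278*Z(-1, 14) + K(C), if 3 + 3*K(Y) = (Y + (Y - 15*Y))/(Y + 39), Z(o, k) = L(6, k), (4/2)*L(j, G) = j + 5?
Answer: -316376/45 ≈ -7030.6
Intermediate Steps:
L(j, G) = 5/2 + j/2 (L(j, G) = (j + 5)/2 = (5 + j)/2 = 5/2 + j/2)
Z(o, k) = 11/2 (Z(o, k) = 5/2 + (½)*6 = 5/2 + 3 = 11/2)
K(Y) = -1 - 13*Y/(3*(39 + Y)) (K(Y) = -1 + ((Y + (Y - 15*Y))/(Y + 39))/3 = -1 + ((Y - 14*Y)/(39 + Y))/3 = -1 + ((-13*Y)/(39 + Y))/3 = -1 + (-13*Y/(39 + Y))/3 = -1 - 13*Y/(3*(39 + Y)))
-1278*Z(-1, 14) + K(C) = -1278*11/2 + (-117 - 16*6)/(3*(39 + 6)) = -7029 + (⅓)*(-117 - 96)/45 = -7029 + (⅓)*(1/45)*(-213) = -7029 - 71/45 = -316376/45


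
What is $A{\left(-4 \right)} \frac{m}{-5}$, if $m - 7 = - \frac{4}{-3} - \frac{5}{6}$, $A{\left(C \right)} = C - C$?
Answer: $0$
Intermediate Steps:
$A{\left(C \right)} = 0$
$m = \frac{15}{2}$ ($m = 7 - \left(- \frac{4}{3} + \frac{5}{6}\right) = 7 - - \frac{1}{2} = 7 + \left(\frac{4}{3} - \frac{5}{6}\right) = 7 + \frac{1}{2} = \frac{15}{2} \approx 7.5$)
$A{\left(-4 \right)} \frac{m}{-5} = 0 \frac{15}{2 \left(-5\right)} = 0 \cdot \frac{15}{2} \left(- \frac{1}{5}\right) = 0 \left(- \frac{3}{2}\right) = 0$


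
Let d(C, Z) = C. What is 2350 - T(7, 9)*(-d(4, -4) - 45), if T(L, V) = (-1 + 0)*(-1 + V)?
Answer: 1958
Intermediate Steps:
T(L, V) = 1 - V (T(L, V) = -(-1 + V) = 1 - V)
2350 - T(7, 9)*(-d(4, -4) - 45) = 2350 - (1 - 1*9)*(-1*4 - 45) = 2350 - (1 - 9)*(-4 - 45) = 2350 - (-8)*(-49) = 2350 - 1*392 = 2350 - 392 = 1958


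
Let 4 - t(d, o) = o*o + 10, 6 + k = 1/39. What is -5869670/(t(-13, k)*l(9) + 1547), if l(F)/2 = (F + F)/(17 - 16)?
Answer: -991974230/7783 ≈ -1.2745e+5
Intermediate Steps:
l(F) = 4*F (l(F) = 2*((F + F)/(17 - 16)) = 2*((2*F)/1) = 2*((2*F)*1) = 2*(2*F) = 4*F)
k = -233/39 (k = -6 + 1/39 = -233/39 ≈ -5.9744)
t(d, o) = -6 - o² (t(d, o) = 4 - (o*o + 10) = 4 - (o² + 10) = 4 - (10 + o²) = 4 + (-10 - o²) = -6 - o²)
-5869670/(t(-13, k)*l(9) + 1547) = -5869670/((-6 - (-233/39)²)*(4*9) + 1547) = -5869670/((-6 - 1*54289/1521)*36 + 1547) = -5869670/((-6 - 54289/1521)*36 + 1547) = -5869670/(-63415/1521*36 + 1547) = -5869670/(-253660/169 + 1547) = -5869670/7783/169 = -5869670*169/7783 = -991974230/7783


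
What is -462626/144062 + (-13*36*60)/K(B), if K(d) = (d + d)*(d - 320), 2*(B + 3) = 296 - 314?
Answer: -80536093/11957146 ≈ -6.7354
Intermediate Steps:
B = -12 (B = -3 + (296 - 314)/2 = -3 + (½)*(-18) = -3 - 9 = -12)
K(d) = 2*d*(-320 + d) (K(d) = (2*d)*(-320 + d) = 2*d*(-320 + d))
-462626/144062 + (-13*36*60)/K(B) = -462626/144062 + (-13*36*60)/((2*(-12)*(-320 - 12))) = -462626*1/144062 + (-468*60)/((2*(-12)*(-332))) = -231313/72031 - 28080/7968 = -231313/72031 - 28080*1/7968 = -231313/72031 - 585/166 = -80536093/11957146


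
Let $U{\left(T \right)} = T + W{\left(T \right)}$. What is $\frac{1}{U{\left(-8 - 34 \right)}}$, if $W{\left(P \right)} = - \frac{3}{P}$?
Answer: $- \frac{14}{587} \approx -0.02385$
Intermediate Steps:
$U{\left(T \right)} = T - \frac{3}{T}$
$\frac{1}{U{\left(-8 - 34 \right)}} = \frac{1}{\left(-8 - 34\right) - \frac{3}{-8 - 34}} = \frac{1}{-42 - \frac{3}{-42}} = \frac{1}{-42 - - \frac{1}{14}} = \frac{1}{-42 + \frac{1}{14}} = \frac{1}{- \frac{587}{14}} = - \frac{14}{587}$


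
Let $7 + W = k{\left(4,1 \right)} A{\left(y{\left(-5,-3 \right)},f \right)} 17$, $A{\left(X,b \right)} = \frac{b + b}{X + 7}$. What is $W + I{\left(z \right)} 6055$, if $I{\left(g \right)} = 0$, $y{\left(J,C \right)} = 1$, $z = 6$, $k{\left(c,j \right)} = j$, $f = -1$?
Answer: $- \frac{45}{4} \approx -11.25$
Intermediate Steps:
$A{\left(X,b \right)} = \frac{2 b}{7 + X}$
$W = - \frac{45}{4}$ ($W = -7 + 1 \cdot 2 \left(-1\right) \frac{1}{7 + 1} \cdot 17 = -7 + 1 \cdot 2 \left(-1\right) \frac{1}{8} \cdot 17 = -7 + 1 \left(- \frac{1}{4}\right) 17 = -7 - \frac{17}{4} = - \frac{45}{4} \approx -11.25$)
$W + I{\left(z \right)} 6055 = - \frac{45}{4} + 0 \cdot 6055 = - \frac{45}{4} + 0 = - \frac{45}{4}$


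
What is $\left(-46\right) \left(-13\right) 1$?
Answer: $598$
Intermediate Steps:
$\left(-46\right) \left(-13\right) 1 = 598 \cdot 1 = 598$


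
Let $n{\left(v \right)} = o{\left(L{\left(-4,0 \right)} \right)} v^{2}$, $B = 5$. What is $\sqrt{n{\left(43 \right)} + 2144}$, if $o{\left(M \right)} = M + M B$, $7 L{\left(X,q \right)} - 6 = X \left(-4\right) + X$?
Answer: $\frac{10 \sqrt{15029}}{7} \approx 175.13$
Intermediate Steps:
$L{\left(X,q \right)} = \frac{6}{7} - \frac{3 X}{7}$ ($L{\left(X,q \right)} = \frac{6}{7} + \frac{X \left(-4\right) + X}{7} = \frac{6}{7} + \frac{- 4 X + X}{7} = \frac{6}{7} + \frac{\left(-3\right) X}{7} = \frac{6}{7} - \frac{3 X}{7}$)
$o{\left(M \right)} = 6 M$ ($o{\left(M \right)} = M + M 5 = M + 5 M = 6 M$)
$n{\left(v \right)} = \frac{108 v^{2}}{7}$ ($n{\left(v \right)} = 6 \left(\frac{6}{7} - - \frac{12}{7}\right) v^{2} = 6 \left(\frac{6}{7} + \frac{12}{7}\right) v^{2} = 6 \cdot \frac{18}{7} v^{2} = \frac{108 v^{2}}{7}$)
$\sqrt{n{\left(43 \right)} + 2144} = \sqrt{\frac{108 \cdot 43^{2}}{7} + 2144} = \sqrt{\frac{108}{7} \cdot 1849 + 2144} = \sqrt{\frac{199692}{7} + 2144} = \sqrt{\frac{214700}{7}} = \frac{10 \sqrt{15029}}{7}$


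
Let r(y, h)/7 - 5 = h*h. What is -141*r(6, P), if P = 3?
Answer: -13818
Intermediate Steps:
r(y, h) = 35 + 7*h**2 (r(y, h) = 35 + 7*(h*h) = 35 + 7*h**2)
-141*r(6, P) = -141*(35 + 7*3**2) = -141*(35 + 7*9) = -141*(35 + 63) = -141*98 = -13818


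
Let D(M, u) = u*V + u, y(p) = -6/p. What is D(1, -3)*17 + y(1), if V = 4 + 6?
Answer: -567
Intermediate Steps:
V = 10
D(M, u) = 11*u (D(M, u) = u*10 + u = 10*u + u = 11*u)
D(1, -3)*17 + y(1) = (11*(-3))*17 - 6/1 = -33*17 - 6*1 = -561 - 6 = -567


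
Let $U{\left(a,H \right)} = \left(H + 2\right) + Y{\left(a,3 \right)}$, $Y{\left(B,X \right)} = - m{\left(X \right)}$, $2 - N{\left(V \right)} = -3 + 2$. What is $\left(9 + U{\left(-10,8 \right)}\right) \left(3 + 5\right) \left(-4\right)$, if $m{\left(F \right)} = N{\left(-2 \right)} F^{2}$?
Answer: $256$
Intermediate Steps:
$N{\left(V \right)} = 3$ ($N{\left(V \right)} = 2 - \left(-3 + 2\right) = 2 - -1 = 2 + 1 = 3$)
$m{\left(F \right)} = 3 F^{2}$
$Y{\left(B,X \right)} = - 3 X^{2}$
$U{\left(a,H \right)} = -25 + H$ ($U{\left(a,H \right)} = \left(H + 2\right) - 3 \cdot 3^{2} = \left(2 + H\right) - 27 = -25 + H$)
$\left(9 + U{\left(-10,8 \right)}\right) \left(3 + 5\right) \left(-4\right) = \left(9 + \left(-25 + 8\right)\right) \left(3 + 5\right) \left(-4\right) = \left(9 - 17\right) 8 \left(-4\right) = \left(-8\right) \left(-32\right) = 256$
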